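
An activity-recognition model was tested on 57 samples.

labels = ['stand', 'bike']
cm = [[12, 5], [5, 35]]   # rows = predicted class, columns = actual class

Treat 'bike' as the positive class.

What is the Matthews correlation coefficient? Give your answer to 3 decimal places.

0.581

MCC = (TP·TN − FP·FN) / √((TP+FP)(TP+FN)(TN+FP)(TN+FN))
Numerator = 35·12 − 5·5 = 395
Denominator = √(40·40·17·17) = √462400 = 680.0000
MCC = 395 / 680.0000 = 0.581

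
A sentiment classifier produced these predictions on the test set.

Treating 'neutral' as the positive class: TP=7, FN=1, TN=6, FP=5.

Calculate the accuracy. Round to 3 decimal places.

0.684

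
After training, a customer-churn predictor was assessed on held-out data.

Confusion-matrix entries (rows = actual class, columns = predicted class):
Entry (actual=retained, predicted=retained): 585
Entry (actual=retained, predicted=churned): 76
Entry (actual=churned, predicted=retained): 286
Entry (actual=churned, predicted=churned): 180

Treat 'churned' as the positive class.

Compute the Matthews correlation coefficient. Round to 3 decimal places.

MCC = (TP·TN − FP·FN) / √((TP+FP)(TP+FN)(TN+FP)(TN+FN))
Numerator = 180·585 − 76·286 = 83564
Denominator = √(256·466·661·871) = √68682405376 = 262073.2825
MCC = 83564 / 262073.2825 = 0.319

0.319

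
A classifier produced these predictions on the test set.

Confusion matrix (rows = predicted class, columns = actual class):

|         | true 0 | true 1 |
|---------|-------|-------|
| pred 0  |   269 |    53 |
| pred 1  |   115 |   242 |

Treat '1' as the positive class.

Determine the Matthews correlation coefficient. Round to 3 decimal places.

0.517

MCC = (TP·TN − FP·FN) / √((TP+FP)(TP+FN)(TN+FP)(TN+FN))
Numerator = 242·269 − 115·53 = 59003
Denominator = √(357·295·384·322) = √13021989120 = 114113.9304
MCC = 59003 / 114113.9304 = 0.517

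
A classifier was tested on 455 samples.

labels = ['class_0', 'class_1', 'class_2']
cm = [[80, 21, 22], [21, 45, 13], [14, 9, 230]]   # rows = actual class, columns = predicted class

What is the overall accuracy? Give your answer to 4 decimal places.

Accuracy = trace / total = (80+45+230=355) / 455 = 355/455 = 0.7802

0.7802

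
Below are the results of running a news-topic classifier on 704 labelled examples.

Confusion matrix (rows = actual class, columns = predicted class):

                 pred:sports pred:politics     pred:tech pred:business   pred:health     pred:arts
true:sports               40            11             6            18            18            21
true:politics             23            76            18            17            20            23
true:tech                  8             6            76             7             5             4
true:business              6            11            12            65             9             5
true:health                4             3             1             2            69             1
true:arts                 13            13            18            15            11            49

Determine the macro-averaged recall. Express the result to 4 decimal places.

Per-class recall (TP/(TP+FN)):
  sports: TP=40, FN=11+6+18+18+21=74 → 40/114 = 0.35088
  politics: TP=76, FN=23+18+17+20+23=101 → 76/177 = 0.42938
  tech: TP=76, FN=8+6+7+5+4=30 → 76/106 = 0.71698
  business: TP=65, FN=6+11+12+9+5=43 → 65/108 = 0.60185
  health: TP=69, FN=4+3+1+2+1=11 → 69/80 = 0.86250
  arts: TP=49, FN=13+13+18+15+11=70 → 49/119 = 0.41176
Macro-recall = mean = (0.35088 + 0.42938 + 0.71698 + 0.60185 + 0.86250 + 0.41176) / 6 = 0.5622

0.5622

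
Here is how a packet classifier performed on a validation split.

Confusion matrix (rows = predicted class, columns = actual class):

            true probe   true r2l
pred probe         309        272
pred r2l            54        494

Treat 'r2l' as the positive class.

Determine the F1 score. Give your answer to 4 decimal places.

0.7519

Precision = TP/(TP+FP) = 494/548 = 0.9015
Recall = TP/(TP+FN) = 494/766 = 0.6449
F1 = 2·TP/(2·TP+FP+FN) = 988/1314 = 0.7519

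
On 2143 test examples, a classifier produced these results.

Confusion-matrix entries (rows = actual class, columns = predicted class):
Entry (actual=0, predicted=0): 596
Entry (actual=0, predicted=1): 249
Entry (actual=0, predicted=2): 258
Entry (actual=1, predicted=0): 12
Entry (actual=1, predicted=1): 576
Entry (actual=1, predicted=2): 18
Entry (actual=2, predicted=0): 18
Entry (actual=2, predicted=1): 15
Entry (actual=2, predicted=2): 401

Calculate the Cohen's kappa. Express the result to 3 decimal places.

Observed agreement pₒ = trace/N = 1573/2143 = 0.7340
Expected agreement pₑ = Σ (rowᵢ·colᵢ)/N² = (1103·626 + 606·840 + 434·677)/2143² = 0.3252
κ = (pₒ − pₑ)/(1 − pₑ) = (0.7340 − 0.3252)/(1 − 0.3252) = 0.606

0.606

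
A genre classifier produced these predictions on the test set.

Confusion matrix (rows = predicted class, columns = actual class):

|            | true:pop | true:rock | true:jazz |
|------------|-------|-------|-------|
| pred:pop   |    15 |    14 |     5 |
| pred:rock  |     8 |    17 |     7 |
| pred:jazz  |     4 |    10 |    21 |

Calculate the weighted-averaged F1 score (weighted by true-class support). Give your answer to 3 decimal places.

0.522

Per-class F1 score (2·TP/(2·TP+FP+FN)):
  pop: TP=15, FP=14+5=19, FN=8+4=12 → 30/61 = 0.4918
  rock: TP=17, FP=8+7=15, FN=14+10=24 → 34/73 = 0.4658
  jazz: TP=21, FP=4+10=14, FN=5+7=12 → 42/68 = 0.6176
Weighted-F1 score = Σ (supportᵢ/N)·F1 scoreᵢ with N=101: (27/101)·0.4918 + (41/101)·0.4658 + (33/101)·0.6176 = 0.522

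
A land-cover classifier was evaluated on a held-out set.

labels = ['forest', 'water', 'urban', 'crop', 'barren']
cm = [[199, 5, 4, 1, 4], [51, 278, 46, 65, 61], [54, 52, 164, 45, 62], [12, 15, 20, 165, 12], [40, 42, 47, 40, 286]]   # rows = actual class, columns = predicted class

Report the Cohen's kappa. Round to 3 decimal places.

0.518

Observed agreement pₒ = trace/N = 1092/1770 = 0.6169
Expected agreement pₑ = Σ (rowᵢ·colᵢ)/N² = (213·356 + 501·392 + 377·281 + 224·316 + 455·425)/1770² = 0.2050
κ = (pₒ − pₑ)/(1 − pₑ) = (0.6169 − 0.2050)/(1 − 0.2050) = 0.518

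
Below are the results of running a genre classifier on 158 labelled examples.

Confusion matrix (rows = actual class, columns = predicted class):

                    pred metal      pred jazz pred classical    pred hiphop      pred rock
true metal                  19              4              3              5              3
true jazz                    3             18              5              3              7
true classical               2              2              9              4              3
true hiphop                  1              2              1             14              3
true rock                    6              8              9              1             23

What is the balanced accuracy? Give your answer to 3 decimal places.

Balanced accuracy = mean of per-class recall.
  metal: recall = 19/34 = 0.5588
  jazz: recall = 18/36 = 0.5000
  classical: recall = 9/20 = 0.4500
  hiphop: recall = 14/21 = 0.6667
  rock: recall = 23/47 = 0.4894
Mean = (0.5588 + 0.5000 + 0.4500 + 0.6667 + 0.4894) / 5 = 0.533

0.533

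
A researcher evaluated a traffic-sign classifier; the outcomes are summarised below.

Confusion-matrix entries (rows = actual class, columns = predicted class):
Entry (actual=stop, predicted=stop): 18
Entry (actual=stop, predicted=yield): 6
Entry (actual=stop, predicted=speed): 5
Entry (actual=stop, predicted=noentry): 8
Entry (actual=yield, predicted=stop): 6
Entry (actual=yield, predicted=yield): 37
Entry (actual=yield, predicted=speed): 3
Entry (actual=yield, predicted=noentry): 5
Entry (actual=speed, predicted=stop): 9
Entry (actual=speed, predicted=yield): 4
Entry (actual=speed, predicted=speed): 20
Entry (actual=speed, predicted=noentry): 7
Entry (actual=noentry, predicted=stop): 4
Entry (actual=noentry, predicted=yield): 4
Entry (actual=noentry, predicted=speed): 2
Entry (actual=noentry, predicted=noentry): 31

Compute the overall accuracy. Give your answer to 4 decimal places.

0.6272

Accuracy = trace / total = (18+37+20+31=106) / 169 = 106/169 = 0.6272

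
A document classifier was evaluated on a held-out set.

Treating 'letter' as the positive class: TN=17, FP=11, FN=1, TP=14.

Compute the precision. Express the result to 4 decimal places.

Precision = TP/(TP+FP) = 14/(14+11) = 14/25 = 0.5600

0.5600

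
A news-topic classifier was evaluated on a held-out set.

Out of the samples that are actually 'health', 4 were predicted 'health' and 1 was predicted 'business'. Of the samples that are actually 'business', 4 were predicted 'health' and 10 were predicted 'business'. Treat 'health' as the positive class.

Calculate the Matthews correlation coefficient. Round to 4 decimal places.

MCC = (TP·TN − FP·FN) / √((TP+FP)(TP+FN)(TN+FP)(TN+FN))
Numerator = 4·10 − 4·1 = 36
Denominator = √(8·5·14·11) = √6160 = 78.4857
MCC = 36 / 78.4857 = 0.4587

0.4587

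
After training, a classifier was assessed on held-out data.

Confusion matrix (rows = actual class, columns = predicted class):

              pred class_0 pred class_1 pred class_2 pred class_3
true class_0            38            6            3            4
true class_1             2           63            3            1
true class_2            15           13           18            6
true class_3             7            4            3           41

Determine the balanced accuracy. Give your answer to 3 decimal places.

Balanced accuracy = mean of per-class recall.
  class_0: recall = 38/51 = 0.7451
  class_1: recall = 63/69 = 0.9130
  class_2: recall = 18/52 = 0.3462
  class_3: recall = 41/55 = 0.7455
Mean = (0.7451 + 0.9130 + 0.3462 + 0.7455) / 4 = 0.687

0.687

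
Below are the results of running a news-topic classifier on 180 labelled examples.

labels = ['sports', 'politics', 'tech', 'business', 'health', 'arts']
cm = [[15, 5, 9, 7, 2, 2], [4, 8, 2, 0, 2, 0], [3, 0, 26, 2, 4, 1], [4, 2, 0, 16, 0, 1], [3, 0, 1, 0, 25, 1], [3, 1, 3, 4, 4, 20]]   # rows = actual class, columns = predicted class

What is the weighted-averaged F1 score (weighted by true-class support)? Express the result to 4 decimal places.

0.6047

Per-class F1 score (2·TP/(2·TP+FP+FN)):
  sports: TP=15, FP=4+3+4+3+3=17, FN=5+9+7+2+2=25 → 30/72 = 0.41667
  politics: TP=8, FP=5+0+2+0+1=8, FN=4+2+0+2+0=8 → 16/32 = 0.50000
  tech: TP=26, FP=9+2+0+1+3=15, FN=3+0+2+4+1=10 → 52/77 = 0.67532
  business: TP=16, FP=7+0+2+0+4=13, FN=4+2+0+0+1=7 → 32/52 = 0.61538
  health: TP=25, FP=2+2+4+0+4=12, FN=3+0+1+0+1=5 → 50/67 = 0.74627
  arts: TP=20, FP=2+0+1+1+1=5, FN=3+1+3+4+4=15 → 40/60 = 0.66667
Weighted-F1 score = Σ (supportᵢ/N)·F1 scoreᵢ with N=180: (40/180)·0.41667 + (16/180)·0.50000 + (36/180)·0.67532 + (23/180)·0.61538 + (30/180)·0.74627 + (35/180)·0.66667 = 0.6047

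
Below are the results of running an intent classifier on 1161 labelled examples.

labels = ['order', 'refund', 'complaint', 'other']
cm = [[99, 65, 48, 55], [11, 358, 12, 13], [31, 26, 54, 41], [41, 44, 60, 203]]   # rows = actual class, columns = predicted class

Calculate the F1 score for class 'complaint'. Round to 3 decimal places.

F1 score = 2·TP/(2·TP+FP+FN).
complaint: TP=54, FP=48+12+60=120, FN=31+26+41=98 → 108/326 = 0.3313

0.331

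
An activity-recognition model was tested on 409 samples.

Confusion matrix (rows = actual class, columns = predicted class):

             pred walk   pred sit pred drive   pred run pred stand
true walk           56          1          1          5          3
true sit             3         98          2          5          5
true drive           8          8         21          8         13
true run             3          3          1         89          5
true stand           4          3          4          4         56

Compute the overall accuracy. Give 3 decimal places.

0.782

Accuracy = trace / total = (56+98+21+89+56=320) / 409 = 320/409 = 0.782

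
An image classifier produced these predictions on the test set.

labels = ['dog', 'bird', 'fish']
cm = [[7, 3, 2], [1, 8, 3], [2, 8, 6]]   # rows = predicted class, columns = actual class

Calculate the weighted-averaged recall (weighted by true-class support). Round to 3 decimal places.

Per-class recall (TP/(TP+FN)):
  dog: TP=7, FN=1+2=3 → 7/10 = 0.7000
  bird: TP=8, FN=3+8=11 → 8/19 = 0.4211
  fish: TP=6, FN=2+3=5 → 6/11 = 0.5455
Weighted-recall = Σ (supportᵢ/N)·recallᵢ with N=40: (10/40)·0.7000 + (19/40)·0.4211 + (11/40)·0.5455 = 0.525

0.525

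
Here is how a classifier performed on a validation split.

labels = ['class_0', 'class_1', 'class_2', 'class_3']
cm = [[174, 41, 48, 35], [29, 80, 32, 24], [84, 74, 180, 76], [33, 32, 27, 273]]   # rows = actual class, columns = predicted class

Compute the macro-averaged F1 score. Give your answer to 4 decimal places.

0.5478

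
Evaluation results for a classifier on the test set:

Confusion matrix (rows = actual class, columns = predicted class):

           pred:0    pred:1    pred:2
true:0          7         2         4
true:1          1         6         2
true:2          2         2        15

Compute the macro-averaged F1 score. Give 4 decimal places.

Per-class F1 score (2·TP/(2·TP+FP+FN)):
  0: TP=7, FP=1+2=3, FN=2+4=6 → 14/23 = 0.60870
  1: TP=6, FP=2+2=4, FN=1+2=3 → 12/19 = 0.63158
  2: TP=15, FP=4+2=6, FN=2+2=4 → 30/40 = 0.75000
Macro-F1 score = mean = (0.60870 + 0.63158 + 0.75000) / 3 = 0.6634

0.6634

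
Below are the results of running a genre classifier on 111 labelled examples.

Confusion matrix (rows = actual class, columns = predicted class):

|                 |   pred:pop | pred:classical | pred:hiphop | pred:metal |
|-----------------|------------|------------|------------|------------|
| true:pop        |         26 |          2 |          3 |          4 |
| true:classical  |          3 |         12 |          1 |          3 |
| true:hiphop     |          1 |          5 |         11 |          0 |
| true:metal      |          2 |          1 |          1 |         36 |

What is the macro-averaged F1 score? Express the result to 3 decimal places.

0.731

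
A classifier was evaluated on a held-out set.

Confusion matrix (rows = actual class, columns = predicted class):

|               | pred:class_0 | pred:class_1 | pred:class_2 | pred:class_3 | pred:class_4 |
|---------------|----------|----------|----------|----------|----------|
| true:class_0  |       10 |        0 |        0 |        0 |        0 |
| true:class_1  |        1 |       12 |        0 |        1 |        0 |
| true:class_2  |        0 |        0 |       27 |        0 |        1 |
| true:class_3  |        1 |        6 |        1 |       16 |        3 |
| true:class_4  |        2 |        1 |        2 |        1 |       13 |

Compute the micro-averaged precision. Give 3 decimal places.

Micro-averaging pools counts across classes: ΣTP=78, ΣFP=20, ΣFN=20.
Micro-precision = TP/(TP+FP) on pooled counts = 0.796 (equals overall accuracy in single-label multiclass).

0.796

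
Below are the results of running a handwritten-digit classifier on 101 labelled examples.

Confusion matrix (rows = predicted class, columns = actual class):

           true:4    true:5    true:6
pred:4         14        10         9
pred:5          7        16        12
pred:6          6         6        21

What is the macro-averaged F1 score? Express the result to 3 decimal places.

Per-class F1 score (2·TP/(2·TP+FP+FN)):
  4: TP=14, FP=10+9=19, FN=7+6=13 → 28/60 = 0.4667
  5: TP=16, FP=7+12=19, FN=10+6=16 → 32/67 = 0.4776
  6: TP=21, FP=6+6=12, FN=9+12=21 → 42/75 = 0.5600
Macro-F1 score = mean = (0.4667 + 0.4776 + 0.5600) / 3 = 0.501

0.501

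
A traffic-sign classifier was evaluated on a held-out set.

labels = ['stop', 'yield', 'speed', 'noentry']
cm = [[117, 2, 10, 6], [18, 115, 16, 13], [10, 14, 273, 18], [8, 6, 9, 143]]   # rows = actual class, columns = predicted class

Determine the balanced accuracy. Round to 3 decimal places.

0.826

Balanced accuracy = mean of per-class recall.
  stop: recall = 117/135 = 0.8667
  yield: recall = 115/162 = 0.7099
  speed: recall = 273/315 = 0.8667
  noentry: recall = 143/166 = 0.8614
Mean = (0.8667 + 0.7099 + 0.8667 + 0.8614) / 4 = 0.826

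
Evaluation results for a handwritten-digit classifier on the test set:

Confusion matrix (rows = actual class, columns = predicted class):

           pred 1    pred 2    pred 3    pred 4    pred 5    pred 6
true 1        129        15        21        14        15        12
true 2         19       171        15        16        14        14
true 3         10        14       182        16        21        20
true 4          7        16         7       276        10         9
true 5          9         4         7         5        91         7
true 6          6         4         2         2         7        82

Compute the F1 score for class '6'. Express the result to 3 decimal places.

0.664

Treat '6' as positive and all other classes as negative.
F1 score = 2·TP/(2·TP+FP+FN).
6: TP=82, FP=12+14+20+9+7=62, FN=6+4+2+2+7=21 → 164/247 = 0.6640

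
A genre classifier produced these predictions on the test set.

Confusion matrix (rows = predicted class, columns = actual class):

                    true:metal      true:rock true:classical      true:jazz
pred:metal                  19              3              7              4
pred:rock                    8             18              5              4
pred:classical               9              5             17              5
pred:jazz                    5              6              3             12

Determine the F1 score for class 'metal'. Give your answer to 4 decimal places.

Treat 'metal' as positive and all other classes as negative.
F1 score = 2·TP/(2·TP+FP+FN).
metal: TP=19, FP=3+7+4=14, FN=8+9+5=22 → 38/74 = 0.51351

0.5135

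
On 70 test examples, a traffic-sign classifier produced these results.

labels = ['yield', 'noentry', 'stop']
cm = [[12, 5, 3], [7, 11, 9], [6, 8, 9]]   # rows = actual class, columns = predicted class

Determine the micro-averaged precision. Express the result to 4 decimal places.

Micro-averaging pools counts across classes: ΣTP=32, ΣFP=38, ΣFN=38.
Micro-precision = TP/(TP+FP) on pooled counts = 0.4571 (equals overall accuracy in single-label multiclass).

0.4571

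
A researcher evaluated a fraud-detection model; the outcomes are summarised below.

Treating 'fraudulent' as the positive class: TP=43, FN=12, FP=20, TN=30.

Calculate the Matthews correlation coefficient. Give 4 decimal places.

MCC = (TP·TN − FP·FN) / √((TP+FP)(TP+FN)(TN+FP)(TN+FN))
Numerator = 43·30 − 20·12 = 1050
Denominator = √(63·55·50·42) = √7276500 = 2697.4988
MCC = 1050 / 2697.4988 = 0.3892

0.3892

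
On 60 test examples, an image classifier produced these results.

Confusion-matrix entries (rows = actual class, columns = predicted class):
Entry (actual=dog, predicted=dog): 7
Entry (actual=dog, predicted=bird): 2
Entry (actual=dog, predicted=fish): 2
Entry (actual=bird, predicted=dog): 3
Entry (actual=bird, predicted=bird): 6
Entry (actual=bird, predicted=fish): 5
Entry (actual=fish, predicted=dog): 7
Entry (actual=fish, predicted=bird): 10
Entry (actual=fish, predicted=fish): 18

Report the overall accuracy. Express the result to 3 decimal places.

0.517

Accuracy = trace / total = (7+6+18=31) / 60 = 31/60 = 0.517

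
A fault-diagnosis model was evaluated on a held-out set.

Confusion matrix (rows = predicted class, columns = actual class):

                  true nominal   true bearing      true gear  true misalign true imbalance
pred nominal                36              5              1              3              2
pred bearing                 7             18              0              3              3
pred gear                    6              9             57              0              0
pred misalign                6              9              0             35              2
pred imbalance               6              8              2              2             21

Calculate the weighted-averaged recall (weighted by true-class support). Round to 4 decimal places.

Per-class recall (TP/(TP+FN)):
  nominal: TP=36, FN=7+6+6+6=25 → 36/61 = 0.59016
  bearing: TP=18, FN=5+9+9+8=31 → 18/49 = 0.36735
  gear: TP=57, FN=1+0+0+2=3 → 57/60 = 0.95000
  misalign: TP=35, FN=3+3+0+2=8 → 35/43 = 0.81395
  imbalance: TP=21, FN=2+3+0+2=7 → 21/28 = 0.75000
Weighted-recall = Σ (supportᵢ/N)·recallᵢ with N=241: (61/241)·0.59016 + (49/241)·0.36735 + (60/241)·0.95000 + (43/241)·0.81395 + (28/241)·0.75000 = 0.6929

0.6929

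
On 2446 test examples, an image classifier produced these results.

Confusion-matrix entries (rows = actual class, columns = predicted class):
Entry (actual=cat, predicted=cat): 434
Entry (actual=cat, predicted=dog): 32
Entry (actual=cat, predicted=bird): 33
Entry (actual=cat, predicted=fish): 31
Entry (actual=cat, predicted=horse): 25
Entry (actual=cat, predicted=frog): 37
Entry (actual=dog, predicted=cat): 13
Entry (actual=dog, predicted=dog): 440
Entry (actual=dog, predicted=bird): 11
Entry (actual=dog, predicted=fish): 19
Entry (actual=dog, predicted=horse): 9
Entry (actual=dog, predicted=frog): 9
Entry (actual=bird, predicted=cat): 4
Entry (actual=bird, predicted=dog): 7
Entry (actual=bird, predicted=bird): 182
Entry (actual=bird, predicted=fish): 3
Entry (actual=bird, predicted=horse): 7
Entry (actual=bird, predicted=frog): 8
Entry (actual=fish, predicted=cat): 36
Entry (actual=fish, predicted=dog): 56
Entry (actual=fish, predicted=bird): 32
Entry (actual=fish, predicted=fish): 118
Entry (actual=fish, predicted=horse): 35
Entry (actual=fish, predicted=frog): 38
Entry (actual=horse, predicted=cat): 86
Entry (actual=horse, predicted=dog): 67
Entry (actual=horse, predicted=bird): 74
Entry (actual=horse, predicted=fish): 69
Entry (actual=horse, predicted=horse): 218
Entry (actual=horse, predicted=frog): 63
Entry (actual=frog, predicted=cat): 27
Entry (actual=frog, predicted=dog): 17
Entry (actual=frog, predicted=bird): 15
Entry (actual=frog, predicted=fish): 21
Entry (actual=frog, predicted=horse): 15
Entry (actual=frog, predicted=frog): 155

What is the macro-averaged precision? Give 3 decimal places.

0.603

Per-class precision (TP/(TP+FP)):
  cat: TP=434, FP=13+4+36+86+27=166 → 434/600 = 0.7233
  dog: TP=440, FP=32+7+56+67+17=179 → 440/619 = 0.7108
  bird: TP=182, FP=33+11+32+74+15=165 → 182/347 = 0.5245
  fish: TP=118, FP=31+19+3+69+21=143 → 118/261 = 0.4521
  horse: TP=218, FP=25+9+7+35+15=91 → 218/309 = 0.7055
  frog: TP=155, FP=37+9+8+38+63=155 → 155/310 = 0.5000
Macro-precision = mean = (0.7233 + 0.7108 + 0.5245 + 0.4521 + 0.7055 + 0.5000) / 6 = 0.603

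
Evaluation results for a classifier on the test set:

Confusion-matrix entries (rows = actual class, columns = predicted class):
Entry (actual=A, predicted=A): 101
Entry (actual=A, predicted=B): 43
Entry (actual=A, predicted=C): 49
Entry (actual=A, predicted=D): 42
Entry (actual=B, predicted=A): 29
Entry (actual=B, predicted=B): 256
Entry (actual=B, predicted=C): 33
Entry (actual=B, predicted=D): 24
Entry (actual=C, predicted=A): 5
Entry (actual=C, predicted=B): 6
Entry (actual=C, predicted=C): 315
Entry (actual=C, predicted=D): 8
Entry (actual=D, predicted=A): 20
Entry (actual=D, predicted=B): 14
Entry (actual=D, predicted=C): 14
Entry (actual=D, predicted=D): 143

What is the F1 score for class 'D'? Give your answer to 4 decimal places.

Treat 'D' as positive and all other classes as negative.
F1 score = 2·TP/(2·TP+FP+FN).
D: TP=143, FP=42+24+8=74, FN=20+14+14=48 → 286/408 = 0.70098

0.7010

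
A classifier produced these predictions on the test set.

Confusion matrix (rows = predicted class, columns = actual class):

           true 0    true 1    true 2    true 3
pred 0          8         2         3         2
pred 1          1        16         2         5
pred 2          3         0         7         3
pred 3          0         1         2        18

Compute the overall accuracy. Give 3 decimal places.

0.671

Accuracy = trace / total = (8+16+7+18=49) / 73 = 49/73 = 0.671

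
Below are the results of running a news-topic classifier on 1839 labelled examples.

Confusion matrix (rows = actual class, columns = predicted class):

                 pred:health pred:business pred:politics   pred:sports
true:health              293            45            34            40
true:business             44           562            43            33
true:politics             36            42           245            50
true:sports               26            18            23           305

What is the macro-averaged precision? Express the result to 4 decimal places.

0.7499

Per-class precision (TP/(TP+FP)):
  health: TP=293, FP=44+36+26=106 → 293/399 = 0.73434
  business: TP=562, FP=45+42+18=105 → 562/667 = 0.84258
  politics: TP=245, FP=34+43+23=100 → 245/345 = 0.71014
  sports: TP=305, FP=40+33+50=123 → 305/428 = 0.71262
Macro-precision = mean = (0.73434 + 0.84258 + 0.71014 + 0.71262) / 4 = 0.7499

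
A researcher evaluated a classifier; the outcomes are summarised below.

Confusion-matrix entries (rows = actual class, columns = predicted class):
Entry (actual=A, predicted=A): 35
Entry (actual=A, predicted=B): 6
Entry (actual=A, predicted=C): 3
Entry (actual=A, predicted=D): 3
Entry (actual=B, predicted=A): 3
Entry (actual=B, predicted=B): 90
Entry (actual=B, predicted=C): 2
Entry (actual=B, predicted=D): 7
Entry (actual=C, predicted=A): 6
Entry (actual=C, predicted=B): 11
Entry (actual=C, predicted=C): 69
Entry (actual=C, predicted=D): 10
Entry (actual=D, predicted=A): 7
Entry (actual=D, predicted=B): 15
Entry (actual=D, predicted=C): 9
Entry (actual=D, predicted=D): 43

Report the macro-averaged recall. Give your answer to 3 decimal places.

Per-class recall (TP/(TP+FN)):
  A: TP=35, FN=6+3+3=12 → 35/47 = 0.7447
  B: TP=90, FN=3+2+7=12 → 90/102 = 0.8824
  C: TP=69, FN=6+11+10=27 → 69/96 = 0.7188
  D: TP=43, FN=7+15+9=31 → 43/74 = 0.5811
Macro-recall = mean = (0.7447 + 0.8824 + 0.7188 + 0.5811) / 4 = 0.732

0.732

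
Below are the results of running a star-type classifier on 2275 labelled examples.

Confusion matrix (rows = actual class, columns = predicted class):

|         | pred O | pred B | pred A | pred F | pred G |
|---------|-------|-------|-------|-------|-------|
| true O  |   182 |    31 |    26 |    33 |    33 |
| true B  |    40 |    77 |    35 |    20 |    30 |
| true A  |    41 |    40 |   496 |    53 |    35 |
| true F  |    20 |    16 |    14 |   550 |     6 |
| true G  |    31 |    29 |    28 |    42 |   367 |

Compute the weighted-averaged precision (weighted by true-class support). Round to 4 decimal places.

Per-class precision (TP/(TP+FP)):
  O: TP=182, FP=40+41+20+31=132 → 182/314 = 0.57962
  B: TP=77, FP=31+40+16+29=116 → 77/193 = 0.39896
  A: TP=496, FP=26+35+14+28=103 → 496/599 = 0.82805
  F: TP=550, FP=33+20+53+42=148 → 550/698 = 0.78797
  G: TP=367, FP=33+30+35+6=104 → 367/471 = 0.77919
Weighted-precision = Σ (supportᵢ/N)·precisionᵢ with N=2275: (305/2275)·0.57962 + (202/2275)·0.39896 + (665/2275)·0.82805 + (606/2275)·0.78797 + (497/2275)·0.77919 = 0.7353

0.7353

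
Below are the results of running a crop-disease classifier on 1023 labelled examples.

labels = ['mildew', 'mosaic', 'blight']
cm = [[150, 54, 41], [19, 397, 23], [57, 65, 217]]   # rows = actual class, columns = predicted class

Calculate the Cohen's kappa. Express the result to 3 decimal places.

0.604

Observed agreement pₒ = trace/N = 764/1023 = 0.7468
Expected agreement pₑ = Σ (rowᵢ·colᵢ)/N² = (245·226 + 439·516 + 339·281)/1023² = 0.3604
κ = (pₒ − pₑ)/(1 − pₑ) = (0.7468 − 0.3604)/(1 − 0.3604) = 0.604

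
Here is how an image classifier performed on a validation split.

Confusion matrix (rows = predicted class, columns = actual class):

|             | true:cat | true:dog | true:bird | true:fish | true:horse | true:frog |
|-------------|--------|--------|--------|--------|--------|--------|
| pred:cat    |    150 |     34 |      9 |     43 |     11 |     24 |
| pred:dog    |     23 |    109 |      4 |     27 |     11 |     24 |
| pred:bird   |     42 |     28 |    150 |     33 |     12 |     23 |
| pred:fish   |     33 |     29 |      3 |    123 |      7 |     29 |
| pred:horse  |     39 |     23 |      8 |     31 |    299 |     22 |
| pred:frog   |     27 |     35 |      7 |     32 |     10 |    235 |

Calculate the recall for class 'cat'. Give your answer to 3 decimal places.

0.478

One-vs-rest for 'cat': TP = diagonal; FP = other classes predicted 'cat'; FN = 'cat' predicted as other.
recall = TP/(TP+FN).
cat: TP=150, FN=23+42+33+39+27=164 → 150/314 = 0.4777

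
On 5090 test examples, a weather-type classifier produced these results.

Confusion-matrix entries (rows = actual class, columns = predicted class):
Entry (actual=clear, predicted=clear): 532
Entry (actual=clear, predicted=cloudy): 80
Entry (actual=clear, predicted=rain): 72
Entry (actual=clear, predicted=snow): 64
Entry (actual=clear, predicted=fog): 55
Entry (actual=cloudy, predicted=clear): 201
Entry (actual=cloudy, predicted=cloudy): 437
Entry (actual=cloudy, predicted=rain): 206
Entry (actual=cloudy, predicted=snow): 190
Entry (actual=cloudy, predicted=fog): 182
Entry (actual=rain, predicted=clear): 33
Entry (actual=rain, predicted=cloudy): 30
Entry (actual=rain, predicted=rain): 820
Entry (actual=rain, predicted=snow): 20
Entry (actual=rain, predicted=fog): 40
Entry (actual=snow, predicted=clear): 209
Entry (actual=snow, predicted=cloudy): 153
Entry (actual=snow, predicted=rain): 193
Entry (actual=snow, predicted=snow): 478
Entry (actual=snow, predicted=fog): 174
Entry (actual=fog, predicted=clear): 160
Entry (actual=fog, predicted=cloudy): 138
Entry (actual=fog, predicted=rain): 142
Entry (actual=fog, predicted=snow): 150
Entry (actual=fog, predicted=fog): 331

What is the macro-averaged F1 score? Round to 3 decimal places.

Per-class F1 score (2·TP/(2·TP+FP+FN)):
  clear: TP=532, FP=201+33+209+160=603, FN=80+72+64+55=271 → 1064/1938 = 0.5490
  cloudy: TP=437, FP=80+30+153+138=401, FN=201+206+190+182=779 → 874/2054 = 0.4255
  rain: TP=820, FP=72+206+193+142=613, FN=33+30+20+40=123 → 1640/2376 = 0.6902
  snow: TP=478, FP=64+190+20+150=424, FN=209+153+193+174=729 → 956/2109 = 0.4533
  fog: TP=331, FP=55+182+40+174=451, FN=160+138+142+150=590 → 662/1703 = 0.3887
Macro-F1 score = mean = (0.5490 + 0.4255 + 0.6902 + 0.4533 + 0.3887) / 5 = 0.501

0.501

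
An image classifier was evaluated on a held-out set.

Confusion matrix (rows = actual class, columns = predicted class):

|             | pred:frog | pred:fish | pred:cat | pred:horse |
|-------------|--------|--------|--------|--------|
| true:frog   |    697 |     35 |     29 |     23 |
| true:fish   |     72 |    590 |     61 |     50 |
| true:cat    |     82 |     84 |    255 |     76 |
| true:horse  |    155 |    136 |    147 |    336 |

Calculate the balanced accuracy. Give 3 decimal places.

0.650

Balanced accuracy = mean of per-class recall.
  frog: recall = 697/784 = 0.8890
  fish: recall = 590/773 = 0.7633
  cat: recall = 255/497 = 0.5131
  horse: recall = 336/774 = 0.4341
Mean = (0.8890 + 0.7633 + 0.5131 + 0.4341) / 4 = 0.650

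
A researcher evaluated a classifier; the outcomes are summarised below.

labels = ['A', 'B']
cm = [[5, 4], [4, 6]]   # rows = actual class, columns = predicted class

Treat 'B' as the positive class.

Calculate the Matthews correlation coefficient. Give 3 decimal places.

0.156

MCC = (TP·TN − FP·FN) / √((TP+FP)(TP+FN)(TN+FP)(TN+FN))
Numerator = 6·5 − 4·4 = 14
Denominator = √(10·10·9·9) = √8100 = 90.0000
MCC = 14 / 90.0000 = 0.156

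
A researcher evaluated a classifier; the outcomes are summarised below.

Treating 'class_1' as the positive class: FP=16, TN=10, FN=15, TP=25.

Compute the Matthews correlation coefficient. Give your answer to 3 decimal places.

MCC = (TP·TN − FP·FN) / √((TP+FP)(TP+FN)(TN+FP)(TN+FN))
Numerator = 25·10 − 16·15 = 10
Denominator = √(41·40·26·25) = √1066000 = 1032.4728
MCC = 10 / 1032.4728 = 0.010

0.010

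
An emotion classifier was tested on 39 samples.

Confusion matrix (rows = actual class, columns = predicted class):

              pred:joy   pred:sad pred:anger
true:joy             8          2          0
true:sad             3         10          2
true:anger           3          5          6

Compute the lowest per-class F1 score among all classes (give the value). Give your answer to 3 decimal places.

Per-class F1 score (2·TP/(2·TP+FP+FN)):
  joy: TP=8, FP=3+3=6, FN=2+0=2 → 16/24 = 0.6667
  sad: TP=10, FP=2+5=7, FN=3+2=5 → 20/32 = 0.6250
  anger: TP=6, FP=0+2=2, FN=3+5=8 → 12/22 = 0.5455
Lowest is class 'anger' with F1 score = 0.545.

0.545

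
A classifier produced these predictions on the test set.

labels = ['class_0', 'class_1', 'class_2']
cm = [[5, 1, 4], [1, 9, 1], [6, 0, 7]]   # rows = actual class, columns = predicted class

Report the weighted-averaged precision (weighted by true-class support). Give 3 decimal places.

0.637

Per-class precision (TP/(TP+FP)):
  class_0: TP=5, FP=1+6=7 → 5/12 = 0.4167
  class_1: TP=9, FP=1+0=1 → 9/10 = 0.9000
  class_2: TP=7, FP=4+1=5 → 7/12 = 0.5833
Weighted-precision = Σ (supportᵢ/N)·precisionᵢ with N=34: (10/34)·0.4167 + (11/34)·0.9000 + (13/34)·0.5833 = 0.637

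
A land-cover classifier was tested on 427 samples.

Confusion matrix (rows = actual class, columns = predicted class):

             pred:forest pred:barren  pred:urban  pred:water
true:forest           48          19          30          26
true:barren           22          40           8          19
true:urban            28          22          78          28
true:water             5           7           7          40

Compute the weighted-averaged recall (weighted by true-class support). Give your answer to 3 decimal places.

0.482

Per-class recall (TP/(TP+FN)):
  forest: TP=48, FN=19+30+26=75 → 48/123 = 0.3902
  barren: TP=40, FN=22+8+19=49 → 40/89 = 0.4494
  urban: TP=78, FN=28+22+28=78 → 78/156 = 0.5000
  water: TP=40, FN=5+7+7=19 → 40/59 = 0.6780
Weighted-recall = Σ (supportᵢ/N)·recallᵢ with N=427: (123/427)·0.3902 + (89/427)·0.4494 + (156/427)·0.5000 + (59/427)·0.6780 = 0.482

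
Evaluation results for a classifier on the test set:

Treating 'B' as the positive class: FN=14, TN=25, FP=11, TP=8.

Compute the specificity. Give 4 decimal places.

Specificity = TN/(TN+FP) = 25/(25+11) = 0.6944

0.6944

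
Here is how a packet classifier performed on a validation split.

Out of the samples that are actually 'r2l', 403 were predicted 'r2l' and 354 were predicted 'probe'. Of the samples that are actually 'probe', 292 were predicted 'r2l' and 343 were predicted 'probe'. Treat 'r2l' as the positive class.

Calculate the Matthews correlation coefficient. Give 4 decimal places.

MCC = (TP·TN − FP·FN) / √((TP+FP)(TP+FN)(TN+FP)(TN+FN))
Numerator = 403·343 − 292·354 = 34861
Denominator = √(695·757·635·697) = √232855868425 = 482551.4153
MCC = 34861 / 482551.4153 = 0.0722

0.0722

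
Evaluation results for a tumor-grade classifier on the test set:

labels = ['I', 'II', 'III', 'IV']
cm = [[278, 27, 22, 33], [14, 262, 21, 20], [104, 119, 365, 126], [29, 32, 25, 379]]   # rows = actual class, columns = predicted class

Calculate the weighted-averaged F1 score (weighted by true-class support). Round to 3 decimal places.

0.686

Per-class F1 score (2·TP/(2·TP+FP+FN)):
  I: TP=278, FP=14+104+29=147, FN=27+22+33=82 → 556/785 = 0.7083
  II: TP=262, FP=27+119+32=178, FN=14+21+20=55 → 524/757 = 0.6922
  III: TP=365, FP=22+21+25=68, FN=104+119+126=349 → 730/1147 = 0.6364
  IV: TP=379, FP=33+20+126=179, FN=29+32+25=86 → 758/1023 = 0.7410
Weighted-F1 score = Σ (supportᵢ/N)·F1 scoreᵢ with N=1856: (360/1856)·0.7083 + (317/1856)·0.6922 + (714/1856)·0.6364 + (465/1856)·0.7410 = 0.686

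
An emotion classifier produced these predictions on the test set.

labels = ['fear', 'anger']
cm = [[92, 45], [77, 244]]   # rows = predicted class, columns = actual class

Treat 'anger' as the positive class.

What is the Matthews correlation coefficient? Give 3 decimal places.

0.410

MCC = (TP·TN − FP·FN) / √((TP+FP)(TP+FN)(TN+FP)(TN+FN))
Numerator = 244·92 − 77·45 = 18983
Denominator = √(321·289·169·137) = √2147880657 = 46345.2334
MCC = 18983 / 46345.2334 = 0.410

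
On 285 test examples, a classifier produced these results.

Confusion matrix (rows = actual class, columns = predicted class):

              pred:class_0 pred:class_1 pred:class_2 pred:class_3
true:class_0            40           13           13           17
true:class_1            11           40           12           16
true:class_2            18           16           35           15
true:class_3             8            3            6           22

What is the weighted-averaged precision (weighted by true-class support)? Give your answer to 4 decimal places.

Per-class precision (TP/(TP+FP)):
  class_0: TP=40, FP=11+18+8=37 → 40/77 = 0.51948
  class_1: TP=40, FP=13+16+3=32 → 40/72 = 0.55556
  class_2: TP=35, FP=13+12+6=31 → 35/66 = 0.53030
  class_3: TP=22, FP=17+16+15=48 → 22/70 = 0.31429
Weighted-precision = Σ (supportᵢ/N)·precisionᵢ with N=285: (83/285)·0.51948 + (79/285)·0.55556 + (84/285)·0.53030 + (39/285)·0.31429 = 0.5046

0.5046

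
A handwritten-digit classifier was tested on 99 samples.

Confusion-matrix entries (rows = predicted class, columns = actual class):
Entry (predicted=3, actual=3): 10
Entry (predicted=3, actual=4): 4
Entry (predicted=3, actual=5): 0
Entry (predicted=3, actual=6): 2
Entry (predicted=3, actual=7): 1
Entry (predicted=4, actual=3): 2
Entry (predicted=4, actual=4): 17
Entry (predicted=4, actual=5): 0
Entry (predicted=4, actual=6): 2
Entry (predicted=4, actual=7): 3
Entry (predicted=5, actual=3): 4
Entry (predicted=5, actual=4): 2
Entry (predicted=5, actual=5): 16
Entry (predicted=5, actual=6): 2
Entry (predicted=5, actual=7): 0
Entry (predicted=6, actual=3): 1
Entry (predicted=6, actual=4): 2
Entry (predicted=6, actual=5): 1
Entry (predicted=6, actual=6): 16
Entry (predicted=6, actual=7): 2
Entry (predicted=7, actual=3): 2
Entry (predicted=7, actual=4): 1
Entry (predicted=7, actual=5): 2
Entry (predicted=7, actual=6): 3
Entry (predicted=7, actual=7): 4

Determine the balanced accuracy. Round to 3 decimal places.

0.612

Balanced accuracy = mean of per-class recall.
  3: recall = 10/19 = 0.5263
  4: recall = 17/26 = 0.6538
  5: recall = 16/19 = 0.8421
  6: recall = 16/25 = 0.6400
  7: recall = 4/10 = 0.4000
Mean = (0.5263 + 0.6538 + 0.8421 + 0.6400 + 0.4000) / 5 = 0.612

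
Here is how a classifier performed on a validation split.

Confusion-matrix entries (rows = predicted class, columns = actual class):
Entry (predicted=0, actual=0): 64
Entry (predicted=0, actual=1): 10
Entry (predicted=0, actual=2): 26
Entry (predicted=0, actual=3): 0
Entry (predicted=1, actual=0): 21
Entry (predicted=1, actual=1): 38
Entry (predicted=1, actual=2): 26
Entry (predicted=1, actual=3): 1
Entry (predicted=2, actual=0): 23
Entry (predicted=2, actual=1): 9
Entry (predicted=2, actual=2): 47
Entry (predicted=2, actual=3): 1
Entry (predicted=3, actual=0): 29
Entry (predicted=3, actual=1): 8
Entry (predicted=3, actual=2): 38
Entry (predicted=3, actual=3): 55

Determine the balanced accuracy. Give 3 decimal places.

0.590

Balanced accuracy = mean of per-class recall.
  0: recall = 64/137 = 0.4672
  1: recall = 38/65 = 0.5846
  2: recall = 47/137 = 0.3431
  3: recall = 55/57 = 0.9649
Mean = (0.4672 + 0.5846 + 0.3431 + 0.9649) / 4 = 0.590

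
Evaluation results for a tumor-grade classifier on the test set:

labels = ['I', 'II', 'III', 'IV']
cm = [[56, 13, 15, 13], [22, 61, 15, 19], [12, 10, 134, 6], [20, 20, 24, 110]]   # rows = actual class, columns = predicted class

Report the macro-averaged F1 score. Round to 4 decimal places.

Per-class F1 score (2·TP/(2·TP+FP+FN)):
  I: TP=56, FP=22+12+20=54, FN=13+15+13=41 → 112/207 = 0.54106
  II: TP=61, FP=13+10+20=43, FN=22+15+19=56 → 122/221 = 0.55204
  III: TP=134, FP=15+15+24=54, FN=12+10+6=28 → 268/350 = 0.76571
  IV: TP=110, FP=13+19+6=38, FN=20+20+24=64 → 220/322 = 0.68323
Macro-F1 score = mean = (0.54106 + 0.55204 + 0.76571 + 0.68323) / 4 = 0.6355

0.6355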